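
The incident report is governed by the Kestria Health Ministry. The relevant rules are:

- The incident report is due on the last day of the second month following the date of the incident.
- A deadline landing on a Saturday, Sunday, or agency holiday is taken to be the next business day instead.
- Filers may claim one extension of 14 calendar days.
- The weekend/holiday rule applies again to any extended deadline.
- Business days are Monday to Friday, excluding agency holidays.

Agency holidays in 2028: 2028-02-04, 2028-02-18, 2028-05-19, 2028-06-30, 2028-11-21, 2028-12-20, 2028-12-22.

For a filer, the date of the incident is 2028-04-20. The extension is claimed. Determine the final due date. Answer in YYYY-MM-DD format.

The second month after 2028-04-20 is June 2028, whose last day is 2028-06-30.
2028-06-30 falls on a listed holiday. Rolling to the next business day gives 2028-07-03, a Monday.
Applying the 14-calendar-day extension: 2028-07-03 + 14 days = 2028-07-17.
2028-07-17 (Monday) is already a business day.
Final deadline: 2028-07-17.

2028-07-17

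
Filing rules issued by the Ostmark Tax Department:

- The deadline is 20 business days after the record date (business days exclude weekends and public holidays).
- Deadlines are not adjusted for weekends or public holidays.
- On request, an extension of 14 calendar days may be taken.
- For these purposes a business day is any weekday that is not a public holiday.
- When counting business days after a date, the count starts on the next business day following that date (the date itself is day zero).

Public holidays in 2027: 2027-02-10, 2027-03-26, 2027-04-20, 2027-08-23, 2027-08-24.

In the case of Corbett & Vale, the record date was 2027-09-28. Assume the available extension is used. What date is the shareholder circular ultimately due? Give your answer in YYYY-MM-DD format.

2027-11-09

Starting the day after 2027-09-28 and counting 20 business days lands on 2027-10-26.
2027-10-26 falls on a Tuesday. The rules make no weekend/holiday allowance, so it remains 2027-10-26.
The 14-calendar-day extension moves the deadline from 2027-10-26 to 2027-11-09.
2027-11-09 falls on a Tuesday. The rules make no weekend/holiday allowance, so it remains 2027-11-09.
The final due date is 2027-11-09.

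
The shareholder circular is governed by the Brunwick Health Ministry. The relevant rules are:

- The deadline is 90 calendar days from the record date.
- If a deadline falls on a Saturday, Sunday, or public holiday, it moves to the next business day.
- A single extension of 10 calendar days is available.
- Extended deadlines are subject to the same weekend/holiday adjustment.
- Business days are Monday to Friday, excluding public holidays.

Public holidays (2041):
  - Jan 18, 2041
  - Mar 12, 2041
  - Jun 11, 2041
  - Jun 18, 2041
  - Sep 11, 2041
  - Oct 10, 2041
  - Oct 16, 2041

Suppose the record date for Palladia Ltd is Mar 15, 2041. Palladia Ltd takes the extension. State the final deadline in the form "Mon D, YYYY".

Jun 24, 2041

90 calendar days after Mar 15, 2041 is Jun 13, 2041.
Jun 13, 2041 (Thursday) is already a business day.
With the 10-day extension, Jun 13, 2041 becomes Jun 23, 2041.
Because Jun 23, 2041 is a Sunday, the deadline becomes Jun 24, 2041 (Monday).
The final due date is Jun 24, 2041.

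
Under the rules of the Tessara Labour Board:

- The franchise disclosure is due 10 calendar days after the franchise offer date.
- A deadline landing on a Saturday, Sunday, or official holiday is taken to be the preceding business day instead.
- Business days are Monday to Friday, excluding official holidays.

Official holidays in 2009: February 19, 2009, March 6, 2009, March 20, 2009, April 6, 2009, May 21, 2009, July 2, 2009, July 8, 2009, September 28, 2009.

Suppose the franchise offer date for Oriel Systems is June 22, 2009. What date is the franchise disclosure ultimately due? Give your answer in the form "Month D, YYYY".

Trigger date June 22, 2009 + 10 calendar days = July 2, 2009.
July 2, 2009 is a listed holiday, so it moves to the preceding business day, July 1, 2009 (Wednesday).
Final deadline: July 1, 2009.

July 1, 2009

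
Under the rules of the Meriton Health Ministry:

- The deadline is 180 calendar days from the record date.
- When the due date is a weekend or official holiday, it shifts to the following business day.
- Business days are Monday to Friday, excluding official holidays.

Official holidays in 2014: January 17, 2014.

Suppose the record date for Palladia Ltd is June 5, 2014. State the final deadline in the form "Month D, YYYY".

Adding 180 calendar days to June 5, 2014 gives December 2, 2014.
December 2, 2014 (Tuesday) is already a business day.
Deadline: December 2, 2014.

December 2, 2014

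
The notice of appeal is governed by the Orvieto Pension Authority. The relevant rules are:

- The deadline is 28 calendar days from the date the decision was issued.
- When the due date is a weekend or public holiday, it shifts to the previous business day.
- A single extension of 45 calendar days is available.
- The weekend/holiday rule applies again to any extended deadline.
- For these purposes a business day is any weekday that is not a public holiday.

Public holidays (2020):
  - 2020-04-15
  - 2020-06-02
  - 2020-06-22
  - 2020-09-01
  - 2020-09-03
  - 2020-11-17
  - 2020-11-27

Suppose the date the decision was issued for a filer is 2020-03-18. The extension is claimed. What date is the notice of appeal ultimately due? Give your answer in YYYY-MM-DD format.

2020-05-29

From 2020-03-18, 28 calendar days later is 2020-04-15.
Because 2020-04-15 is a listed holiday, the deadline becomes 2020-04-14 (Tuesday).
The 45-calendar-day extension moves the deadline from 2020-04-14 to 2020-05-29.
Since 2020-05-29 is a Friday and not a holiday, the date is unchanged.
Deadline: 2020-05-29.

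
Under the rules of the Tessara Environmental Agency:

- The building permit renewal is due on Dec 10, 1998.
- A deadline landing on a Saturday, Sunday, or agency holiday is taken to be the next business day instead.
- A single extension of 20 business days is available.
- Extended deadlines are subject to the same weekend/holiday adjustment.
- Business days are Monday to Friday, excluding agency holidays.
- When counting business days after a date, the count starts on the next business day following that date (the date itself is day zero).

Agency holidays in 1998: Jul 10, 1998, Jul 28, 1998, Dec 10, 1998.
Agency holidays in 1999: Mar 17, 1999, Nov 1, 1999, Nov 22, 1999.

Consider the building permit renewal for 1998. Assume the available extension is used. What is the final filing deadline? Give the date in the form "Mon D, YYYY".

Jan 8, 1999

The stated deadline is Dec 10, 1998.
Dec 10, 1998 is a listed holiday; the next business day is Dec 11, 1998 (Friday).
Applying the 20-business-day extension: 20 business days after Dec 11, 1998 is Jan 8, 1999.
Jan 8, 1999 is a Friday and not a listed holiday, so it stands.
Final deadline: Jan 8, 1999.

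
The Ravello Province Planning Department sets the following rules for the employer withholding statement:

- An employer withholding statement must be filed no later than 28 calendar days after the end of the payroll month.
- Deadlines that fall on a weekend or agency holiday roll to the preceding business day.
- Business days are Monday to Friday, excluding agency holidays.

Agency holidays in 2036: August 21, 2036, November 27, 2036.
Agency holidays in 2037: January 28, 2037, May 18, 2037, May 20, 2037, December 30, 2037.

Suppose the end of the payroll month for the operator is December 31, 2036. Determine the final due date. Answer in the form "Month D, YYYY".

January 27, 2037

Trigger date December 31, 2036 + 28 calendar days = January 28, 2037.
January 28, 2037 falls on a listed holiday. Rolling to the preceding business day gives January 27, 2037, a Tuesday.
Deadline: January 27, 2037.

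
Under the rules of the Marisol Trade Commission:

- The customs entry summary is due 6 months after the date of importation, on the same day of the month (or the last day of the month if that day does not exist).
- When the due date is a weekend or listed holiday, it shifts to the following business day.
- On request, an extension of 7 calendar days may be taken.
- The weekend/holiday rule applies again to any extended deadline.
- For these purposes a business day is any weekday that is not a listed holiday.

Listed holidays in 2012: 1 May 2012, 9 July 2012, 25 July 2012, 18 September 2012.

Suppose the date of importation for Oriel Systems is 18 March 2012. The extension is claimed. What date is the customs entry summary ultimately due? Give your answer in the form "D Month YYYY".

26 September 2012

6 months from 18 March 2012 is 18 September 2012.
18 September 2012 is a listed holiday; the next business day is 19 September 2012 (Wednesday).
With the 7-day extension, 19 September 2012 becomes 26 September 2012.
26 September 2012 is a Wednesday and not a listed holiday, so it stands.
Final deadline: 26 September 2012.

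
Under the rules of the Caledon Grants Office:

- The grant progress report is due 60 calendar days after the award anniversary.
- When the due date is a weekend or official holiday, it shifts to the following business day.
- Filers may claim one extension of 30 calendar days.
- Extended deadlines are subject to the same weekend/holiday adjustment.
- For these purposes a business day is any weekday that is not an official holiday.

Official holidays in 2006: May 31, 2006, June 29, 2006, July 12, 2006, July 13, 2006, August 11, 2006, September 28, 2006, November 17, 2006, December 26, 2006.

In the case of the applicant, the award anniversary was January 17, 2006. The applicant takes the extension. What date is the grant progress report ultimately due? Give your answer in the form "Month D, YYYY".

From January 17, 2006, 60 calendar days later is March 18, 2006.
March 18, 2006 is a Saturday, so it moves to the next business day, March 20, 2006 (Monday).
Applying the 30-calendar-day extension: March 20, 2006 + 30 days = April 19, 2006.
Since April 19, 2006 is a Wednesday and not a holiday, the date is unchanged.
The final due date is April 19, 2006.

April 19, 2006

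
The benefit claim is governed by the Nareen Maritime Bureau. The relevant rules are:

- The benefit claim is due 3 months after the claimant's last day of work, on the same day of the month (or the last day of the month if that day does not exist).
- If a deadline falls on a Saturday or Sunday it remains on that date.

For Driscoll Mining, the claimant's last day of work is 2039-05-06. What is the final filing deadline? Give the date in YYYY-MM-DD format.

2039-08-06

3 months after 2039-05-06, on the same day of the month, is 2039-08-06.
2039-08-06 falls on a Saturday. The rules make no weekend/holiday allowance, so it remains 2039-08-06.
Deadline: 2039-08-06.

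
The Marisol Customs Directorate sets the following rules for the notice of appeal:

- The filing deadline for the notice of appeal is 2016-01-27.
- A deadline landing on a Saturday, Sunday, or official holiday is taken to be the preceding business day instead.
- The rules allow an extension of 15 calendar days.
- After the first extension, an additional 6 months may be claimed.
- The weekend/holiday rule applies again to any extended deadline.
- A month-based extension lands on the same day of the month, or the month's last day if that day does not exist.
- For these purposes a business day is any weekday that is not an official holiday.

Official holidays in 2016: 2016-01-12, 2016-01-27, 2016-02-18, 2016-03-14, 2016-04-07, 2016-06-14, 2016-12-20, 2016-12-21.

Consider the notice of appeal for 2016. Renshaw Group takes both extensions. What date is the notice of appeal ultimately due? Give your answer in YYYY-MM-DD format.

2016-08-10

The stated deadline is 2016-01-27.
2016-01-27 is a listed holiday; the preceding business day is 2016-01-26 (Tuesday).
With the 15-day extension, 2016-01-26 becomes 2016-02-10.
2016-02-10 (Wednesday) is already a business day.
Add 6 months to 2016-02-10: 2016-08-10.
2016-08-10 falls on a Wednesday, which is a business day, so no adjustment is needed.
Final deadline: 2016-08-10.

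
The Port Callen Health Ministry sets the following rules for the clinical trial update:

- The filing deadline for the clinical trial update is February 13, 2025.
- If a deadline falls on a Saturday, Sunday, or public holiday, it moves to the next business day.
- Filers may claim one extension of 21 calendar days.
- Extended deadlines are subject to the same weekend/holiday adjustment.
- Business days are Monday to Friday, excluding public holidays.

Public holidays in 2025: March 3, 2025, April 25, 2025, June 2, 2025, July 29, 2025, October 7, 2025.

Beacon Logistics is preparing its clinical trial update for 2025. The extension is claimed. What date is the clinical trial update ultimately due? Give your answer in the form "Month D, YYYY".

Start from the fixed due date, February 13, 2025.
February 13, 2025 (Thursday) is already a business day.
With the 21-day extension, February 13, 2025 becomes March 6, 2025.
March 6, 2025 (Thursday) is already a business day.
The final due date is March 6, 2025.

March 6, 2025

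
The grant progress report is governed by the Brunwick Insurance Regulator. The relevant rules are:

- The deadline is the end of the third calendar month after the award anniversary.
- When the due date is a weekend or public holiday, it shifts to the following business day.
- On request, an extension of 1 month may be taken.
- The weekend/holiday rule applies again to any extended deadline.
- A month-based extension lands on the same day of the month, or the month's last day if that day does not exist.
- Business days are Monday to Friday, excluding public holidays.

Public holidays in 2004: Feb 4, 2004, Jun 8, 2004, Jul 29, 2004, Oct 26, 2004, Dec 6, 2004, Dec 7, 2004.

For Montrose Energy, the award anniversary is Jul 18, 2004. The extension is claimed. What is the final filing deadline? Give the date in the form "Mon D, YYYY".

3 months after Jul 18, 2004 is October 2004; that month ends on Oct 31, 2004.
Oct 31, 2004 falls on a Sunday. Rolling to the next business day gives Nov 1, 2004, a Monday.
Applying the 1 month extension: 1 month after Nov 1, 2004 is Dec 1, 2004.
Dec 1, 2004 is a Wednesday and not a listed holiday, so it stands.
So the filing is due Dec 1, 2004.

Dec 1, 2004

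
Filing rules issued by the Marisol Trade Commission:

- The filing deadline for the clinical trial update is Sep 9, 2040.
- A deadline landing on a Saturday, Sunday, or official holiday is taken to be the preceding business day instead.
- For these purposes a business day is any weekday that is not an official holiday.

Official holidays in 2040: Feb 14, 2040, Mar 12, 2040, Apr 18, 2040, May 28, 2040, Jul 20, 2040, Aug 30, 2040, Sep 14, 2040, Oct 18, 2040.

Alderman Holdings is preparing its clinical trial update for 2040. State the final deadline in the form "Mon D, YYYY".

Sep 7, 2040

The stated deadline is Sep 9, 2040.
Sep 9, 2040 is a Sunday, so it moves to the preceding business day, Sep 7, 2040 (Friday).
The final due date is Sep 7, 2040.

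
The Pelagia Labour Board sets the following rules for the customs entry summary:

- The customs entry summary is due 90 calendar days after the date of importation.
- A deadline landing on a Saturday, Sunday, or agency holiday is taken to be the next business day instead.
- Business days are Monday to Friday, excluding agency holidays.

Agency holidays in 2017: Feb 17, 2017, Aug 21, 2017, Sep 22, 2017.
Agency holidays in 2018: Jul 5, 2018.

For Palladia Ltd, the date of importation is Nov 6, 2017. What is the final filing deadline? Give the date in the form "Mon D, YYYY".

From Nov 6, 2017, 90 calendar days later is Feb 4, 2018.
Feb 4, 2018 falls on a Sunday. Rolling to the next business day gives Feb 5, 2018, a Monday.
Final deadline: Feb 5, 2018.

Feb 5, 2018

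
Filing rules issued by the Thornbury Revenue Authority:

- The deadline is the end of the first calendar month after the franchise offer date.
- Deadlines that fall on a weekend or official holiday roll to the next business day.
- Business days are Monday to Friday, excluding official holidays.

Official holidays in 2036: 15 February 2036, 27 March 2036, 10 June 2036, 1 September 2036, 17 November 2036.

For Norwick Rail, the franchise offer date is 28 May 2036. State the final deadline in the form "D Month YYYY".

1 month after 28 May 2036 is June 2036; that month ends on 30 June 2036.
Since 30 June 2036 is a Monday and not a holiday, the date is unchanged.
Deadline: 30 June 2036.

30 June 2036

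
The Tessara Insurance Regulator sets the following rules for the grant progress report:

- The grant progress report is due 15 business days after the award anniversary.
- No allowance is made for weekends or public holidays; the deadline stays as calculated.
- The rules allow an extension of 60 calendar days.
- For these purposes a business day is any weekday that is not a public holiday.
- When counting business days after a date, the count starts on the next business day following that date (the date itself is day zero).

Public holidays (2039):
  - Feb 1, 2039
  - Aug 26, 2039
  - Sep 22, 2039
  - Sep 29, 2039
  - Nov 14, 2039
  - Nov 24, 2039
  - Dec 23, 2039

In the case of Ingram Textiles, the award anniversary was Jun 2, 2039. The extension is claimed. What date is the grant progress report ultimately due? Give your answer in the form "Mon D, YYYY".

Aug 22, 2039

Counting 15 business days after Jun 2, 2039 (skipping weekends and listed holidays) reaches Jun 23, 2039.
No adjustment is made for weekends or holidays, so Jun 23, 2039 stands.
Add the 60 calendar-day extension to Jun 23, 2039: Aug 22, 2039.
Aug 22, 2039 falls on a Monday. The rules make no weekend/holiday allowance, so it remains Aug 22, 2039.
So the filing is due Aug 22, 2039.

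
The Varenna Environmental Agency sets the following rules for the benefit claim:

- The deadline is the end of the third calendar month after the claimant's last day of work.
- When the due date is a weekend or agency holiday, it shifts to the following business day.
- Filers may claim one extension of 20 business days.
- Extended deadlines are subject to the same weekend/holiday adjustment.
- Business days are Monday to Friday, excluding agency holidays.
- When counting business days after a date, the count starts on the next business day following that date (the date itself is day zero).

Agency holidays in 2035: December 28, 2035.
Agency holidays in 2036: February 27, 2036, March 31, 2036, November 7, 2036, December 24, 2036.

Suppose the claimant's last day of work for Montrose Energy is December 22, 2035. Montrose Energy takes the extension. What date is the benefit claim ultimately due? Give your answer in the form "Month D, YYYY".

3 months after December 22, 2035 falls in March 2036; the last day of that month is March 31, 2036.
March 31, 2036 falls on a listed holiday. Rolling to the next business day gives April 1, 2036, a Tuesday.
The 20-business-day extension runs from April 1, 2036 to April 29, 2036.
April 29, 2036 (Tuesday) is already a business day.
Deadline: April 29, 2036.

April 29, 2036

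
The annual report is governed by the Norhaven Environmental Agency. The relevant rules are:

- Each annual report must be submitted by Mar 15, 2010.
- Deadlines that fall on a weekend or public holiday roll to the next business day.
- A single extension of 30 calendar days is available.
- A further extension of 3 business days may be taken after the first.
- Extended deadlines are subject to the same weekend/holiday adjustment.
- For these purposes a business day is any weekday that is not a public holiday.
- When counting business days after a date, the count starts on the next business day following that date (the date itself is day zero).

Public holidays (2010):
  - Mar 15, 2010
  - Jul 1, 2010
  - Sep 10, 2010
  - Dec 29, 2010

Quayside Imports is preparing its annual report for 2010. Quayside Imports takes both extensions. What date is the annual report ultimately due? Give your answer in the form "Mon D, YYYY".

Apr 20, 2010

Start from the fixed due date, Mar 15, 2010.
Mar 15, 2010 is a listed holiday, so it moves to the next business day, Mar 16, 2010 (Tuesday).
With the 30-day extension, Mar 16, 2010 becomes Apr 15, 2010.
Apr 15, 2010 is a Thursday and not a listed holiday, so it stands.
The 3-business-day extension runs from Apr 15, 2010 to Apr 20, 2010.
Apr 20, 2010 (Tuesday) is already a business day.
The final due date is Apr 20, 2010.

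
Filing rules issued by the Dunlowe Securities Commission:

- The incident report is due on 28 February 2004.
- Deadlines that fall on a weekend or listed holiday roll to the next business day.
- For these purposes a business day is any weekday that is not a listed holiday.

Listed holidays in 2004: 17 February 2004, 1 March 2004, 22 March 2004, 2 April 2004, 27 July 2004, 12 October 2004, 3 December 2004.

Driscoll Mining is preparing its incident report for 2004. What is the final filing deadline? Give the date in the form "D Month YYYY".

2 March 2004

The statutory due date is 28 February 2004.
28 February 2004 is a Saturday, so it moves to the next business day, 2 March 2004 (Tuesday).
So the filing is due 2 March 2004.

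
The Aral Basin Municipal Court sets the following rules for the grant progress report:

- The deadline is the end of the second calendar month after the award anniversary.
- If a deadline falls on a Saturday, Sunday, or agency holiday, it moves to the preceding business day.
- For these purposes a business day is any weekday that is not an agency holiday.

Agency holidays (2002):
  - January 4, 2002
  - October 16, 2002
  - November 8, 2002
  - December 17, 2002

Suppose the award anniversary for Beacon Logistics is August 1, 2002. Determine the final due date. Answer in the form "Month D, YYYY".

October 31, 2002

2 months after August 1, 2002 is October 2002; that month ends on October 31, 2002.
October 31, 2002 (Thursday) is already a business day.
So the filing is due October 31, 2002.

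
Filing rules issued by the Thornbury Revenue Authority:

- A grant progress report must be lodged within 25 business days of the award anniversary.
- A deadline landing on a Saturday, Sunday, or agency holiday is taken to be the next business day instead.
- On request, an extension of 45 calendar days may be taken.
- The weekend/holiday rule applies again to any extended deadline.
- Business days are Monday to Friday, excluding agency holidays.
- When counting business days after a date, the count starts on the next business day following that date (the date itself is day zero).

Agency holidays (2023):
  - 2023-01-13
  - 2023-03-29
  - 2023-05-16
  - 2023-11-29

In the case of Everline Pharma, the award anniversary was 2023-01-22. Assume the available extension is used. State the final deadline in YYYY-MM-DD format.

25 business days after 2023-01-22, excluding weekends and holidays, is 2023-02-24.
2023-02-24 falls on a Friday, which is a business day, so no adjustment is needed.
The 45-calendar-day extension moves the deadline from 2023-02-24 to 2023-04-10.
2023-04-10 is a Monday and not a listed holiday, so it stands.
Deadline: 2023-04-10.

2023-04-10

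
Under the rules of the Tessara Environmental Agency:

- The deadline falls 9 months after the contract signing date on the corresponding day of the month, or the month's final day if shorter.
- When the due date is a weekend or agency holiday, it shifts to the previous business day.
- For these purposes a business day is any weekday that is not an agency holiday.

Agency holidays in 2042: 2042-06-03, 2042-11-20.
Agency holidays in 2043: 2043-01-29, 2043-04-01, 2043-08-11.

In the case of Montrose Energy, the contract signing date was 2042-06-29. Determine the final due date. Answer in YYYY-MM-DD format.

2043-03-27

Moving 9 months forward from 2042-06-29 on the corresponding day gives 2043-03-29.
2043-03-29 falls on a Sunday. Rolling to the preceding business day gives 2043-03-27, a Friday.
So the filing is due 2043-03-27.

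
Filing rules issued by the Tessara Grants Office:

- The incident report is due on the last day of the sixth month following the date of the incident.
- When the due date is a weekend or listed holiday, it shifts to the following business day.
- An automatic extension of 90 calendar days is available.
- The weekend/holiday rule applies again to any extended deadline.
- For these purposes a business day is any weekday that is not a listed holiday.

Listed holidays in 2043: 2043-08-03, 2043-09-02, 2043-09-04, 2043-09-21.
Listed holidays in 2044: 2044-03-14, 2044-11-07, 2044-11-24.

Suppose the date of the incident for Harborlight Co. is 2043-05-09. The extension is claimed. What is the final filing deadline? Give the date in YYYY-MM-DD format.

6 months after 2043-05-09 is November 2043; that month ends on 2043-11-30.
2043-11-30 falls on a Monday, which is a business day, so no adjustment is needed.
Add the 90 calendar-day extension to 2043-11-30: 2044-02-28.
2044-02-28 is a Sunday, so it moves to the next business day, 2044-02-29 (Monday).
So the filing is due 2044-02-29.

2044-02-29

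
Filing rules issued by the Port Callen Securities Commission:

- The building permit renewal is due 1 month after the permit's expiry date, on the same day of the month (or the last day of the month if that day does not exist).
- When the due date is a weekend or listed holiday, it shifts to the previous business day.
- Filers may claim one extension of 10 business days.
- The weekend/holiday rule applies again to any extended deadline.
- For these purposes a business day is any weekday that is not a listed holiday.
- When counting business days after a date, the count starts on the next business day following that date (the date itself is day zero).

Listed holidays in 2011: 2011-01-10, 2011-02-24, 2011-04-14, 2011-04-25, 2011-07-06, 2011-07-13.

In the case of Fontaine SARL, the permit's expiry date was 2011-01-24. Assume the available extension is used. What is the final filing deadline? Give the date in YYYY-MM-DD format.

1 month from 2011-01-24 is 2011-02-24.
2011-02-24 is a listed holiday, so it moves to the preceding business day, 2011-02-23 (Wednesday).
The 10-business-day extension runs from 2011-02-23 to 2011-03-10.
2011-03-10 is a Thursday and not a listed holiday, so it stands.
So the filing is due 2011-03-10.

2011-03-10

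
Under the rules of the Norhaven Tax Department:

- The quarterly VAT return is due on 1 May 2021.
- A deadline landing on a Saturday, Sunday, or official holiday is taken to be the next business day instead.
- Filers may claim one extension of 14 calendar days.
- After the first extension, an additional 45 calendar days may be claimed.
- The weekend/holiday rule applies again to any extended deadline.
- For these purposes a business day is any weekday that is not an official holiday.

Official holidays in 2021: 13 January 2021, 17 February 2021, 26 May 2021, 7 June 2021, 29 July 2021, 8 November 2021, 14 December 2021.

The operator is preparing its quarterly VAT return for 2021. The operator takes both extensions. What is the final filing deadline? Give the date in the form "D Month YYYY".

The stated deadline is 1 May 2021.
1 May 2021 is a Saturday, so it moves to the next business day, 3 May 2021 (Monday).
The 14-calendar-day extension moves the deadline from 3 May 2021 to 17 May 2021.
Since 17 May 2021 is a Monday and not a holiday, the date is unchanged.
With the 45-day extension, 17 May 2021 becomes 1 July 2021.
Since 1 July 2021 is a Thursday and not a holiday, the date is unchanged.
Final deadline: 1 July 2021.

1 July 2021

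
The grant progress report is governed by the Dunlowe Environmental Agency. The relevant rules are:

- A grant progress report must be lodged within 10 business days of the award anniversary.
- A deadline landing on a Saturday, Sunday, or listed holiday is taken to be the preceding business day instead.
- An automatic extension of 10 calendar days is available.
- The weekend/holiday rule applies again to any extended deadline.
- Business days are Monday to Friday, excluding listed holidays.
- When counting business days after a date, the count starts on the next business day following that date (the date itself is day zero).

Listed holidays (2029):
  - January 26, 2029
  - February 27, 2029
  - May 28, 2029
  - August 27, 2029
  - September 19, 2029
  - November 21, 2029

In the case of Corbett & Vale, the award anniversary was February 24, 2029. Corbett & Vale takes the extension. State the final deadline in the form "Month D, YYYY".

March 22, 2029

10 business days after February 24, 2029, excluding weekends and holidays, is March 12, 2029.
March 12, 2029 falls on a Monday, which is a business day, so no adjustment is needed.
The 10-calendar-day extension moves the deadline from March 12, 2029 to March 22, 2029.
Since March 22, 2029 is a Thursday and not a holiday, the date is unchanged.
So the filing is due March 22, 2029.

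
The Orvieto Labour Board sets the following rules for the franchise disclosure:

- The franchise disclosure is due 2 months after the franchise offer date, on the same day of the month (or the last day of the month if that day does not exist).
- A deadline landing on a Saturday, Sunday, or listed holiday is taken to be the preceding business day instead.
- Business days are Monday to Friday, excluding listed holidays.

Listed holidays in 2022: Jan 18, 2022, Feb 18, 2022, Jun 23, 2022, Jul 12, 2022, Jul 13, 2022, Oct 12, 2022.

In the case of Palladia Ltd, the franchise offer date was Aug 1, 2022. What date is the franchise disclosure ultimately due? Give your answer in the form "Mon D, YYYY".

Sep 30, 2022

Moving 2 months forward from Aug 1, 2022 on the corresponding day gives Oct 1, 2022.
Oct 1, 2022 falls on a Saturday. Rolling to the preceding business day gives Sep 30, 2022, a Friday.
The final due date is Sep 30, 2022.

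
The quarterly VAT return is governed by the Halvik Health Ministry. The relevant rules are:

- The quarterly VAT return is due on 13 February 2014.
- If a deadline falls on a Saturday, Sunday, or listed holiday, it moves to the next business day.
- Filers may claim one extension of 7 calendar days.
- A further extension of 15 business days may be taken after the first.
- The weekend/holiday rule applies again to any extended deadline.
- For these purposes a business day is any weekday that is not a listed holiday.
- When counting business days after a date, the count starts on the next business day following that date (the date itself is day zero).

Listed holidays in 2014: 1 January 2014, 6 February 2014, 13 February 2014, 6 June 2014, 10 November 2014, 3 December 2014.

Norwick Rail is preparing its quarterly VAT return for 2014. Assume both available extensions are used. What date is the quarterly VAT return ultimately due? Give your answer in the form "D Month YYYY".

The statutory due date is 13 February 2014.
13 February 2014 falls on a listed holiday. Rolling to the next business day gives 14 February 2014, a Friday.
The 7-calendar-day extension moves the deadline from 14 February 2014 to 21 February 2014.
21 February 2014 is a Friday and not a listed holiday, so it stands.
Applying the 15-business-day extension: 15 business days after 21 February 2014 is 14 March 2014.
Since 14 March 2014 is a Friday and not a holiday, the date is unchanged.
Final deadline: 14 March 2014.

14 March 2014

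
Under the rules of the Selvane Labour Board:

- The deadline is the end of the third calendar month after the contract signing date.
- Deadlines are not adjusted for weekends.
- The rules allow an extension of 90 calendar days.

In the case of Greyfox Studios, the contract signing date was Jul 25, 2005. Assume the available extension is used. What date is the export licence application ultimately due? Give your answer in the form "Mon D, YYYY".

Jan 29, 2006

3 months after Jul 25, 2005 is October 2005; that month ends on Oct 31, 2005.
No adjustment is made for weekends or holidays, so Oct 31, 2005 stands.
Add the 90 calendar-day extension to Oct 31, 2005: Jan 29, 2006.
No adjustment is made for weekends or holidays, so Jan 29, 2006 stands.
So the filing is due Jan 29, 2006.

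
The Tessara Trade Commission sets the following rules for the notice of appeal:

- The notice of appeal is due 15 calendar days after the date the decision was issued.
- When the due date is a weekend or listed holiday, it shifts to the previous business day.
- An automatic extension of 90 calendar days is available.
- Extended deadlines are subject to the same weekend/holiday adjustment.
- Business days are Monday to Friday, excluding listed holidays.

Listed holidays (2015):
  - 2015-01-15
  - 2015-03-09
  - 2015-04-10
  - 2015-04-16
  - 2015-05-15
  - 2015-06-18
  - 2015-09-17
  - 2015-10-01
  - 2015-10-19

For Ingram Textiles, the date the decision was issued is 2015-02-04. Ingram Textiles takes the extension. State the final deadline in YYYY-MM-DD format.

Trigger date 2015-02-04 + 15 calendar days = 2015-02-19.
Since 2015-02-19 is a Thursday and not a holiday, the date is unchanged.
With the 90-day extension, 2015-02-19 becomes 2015-05-20.
2015-05-20 falls on a Wednesday, which is a business day, so no adjustment is needed.
The final due date is 2015-05-20.

2015-05-20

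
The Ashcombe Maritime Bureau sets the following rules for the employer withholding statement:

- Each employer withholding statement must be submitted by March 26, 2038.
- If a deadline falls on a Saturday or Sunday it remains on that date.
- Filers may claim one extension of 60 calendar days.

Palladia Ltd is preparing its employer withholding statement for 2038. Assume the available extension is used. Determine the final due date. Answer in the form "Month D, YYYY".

May 25, 2038

Start from the fixed due date, March 26, 2038.
March 26, 2038 falls on a Friday. The rules make no weekend/holiday allowance, so it remains March 26, 2038.
Applying the 60-calendar-day extension: March 26, 2038 + 60 days = May 25, 2038.
No adjustment is made for weekends or holidays, so May 25, 2038 stands.
Final deadline: May 25, 2038.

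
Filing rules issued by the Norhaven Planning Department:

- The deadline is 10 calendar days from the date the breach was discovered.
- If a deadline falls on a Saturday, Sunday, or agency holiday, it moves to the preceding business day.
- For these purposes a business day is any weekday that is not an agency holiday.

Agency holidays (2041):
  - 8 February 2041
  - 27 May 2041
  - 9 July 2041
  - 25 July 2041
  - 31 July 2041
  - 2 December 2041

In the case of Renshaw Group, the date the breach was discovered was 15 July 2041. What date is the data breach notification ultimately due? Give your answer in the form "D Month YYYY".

24 July 2041

From 15 July 2041, 10 calendar days later is 25 July 2041.
25 July 2041 is a listed holiday, so it moves to the preceding business day, 24 July 2041 (Wednesday).
Deadline: 24 July 2041.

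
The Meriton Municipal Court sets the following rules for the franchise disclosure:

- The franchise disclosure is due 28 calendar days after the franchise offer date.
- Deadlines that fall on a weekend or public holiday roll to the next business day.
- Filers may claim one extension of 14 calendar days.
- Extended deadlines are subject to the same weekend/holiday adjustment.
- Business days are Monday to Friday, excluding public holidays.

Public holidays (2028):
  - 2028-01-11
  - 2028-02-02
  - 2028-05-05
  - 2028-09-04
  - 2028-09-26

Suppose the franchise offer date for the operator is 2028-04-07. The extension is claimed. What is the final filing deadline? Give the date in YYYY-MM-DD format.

2028-05-22

28 calendar days after 2028-04-07 is 2028-05-05.
2028-05-05 is a listed holiday; the next business day is 2028-05-08 (Monday).
With the 14-day extension, 2028-05-08 becomes 2028-05-22.
Since 2028-05-22 is a Monday and not a holiday, the date is unchanged.
Deadline: 2028-05-22.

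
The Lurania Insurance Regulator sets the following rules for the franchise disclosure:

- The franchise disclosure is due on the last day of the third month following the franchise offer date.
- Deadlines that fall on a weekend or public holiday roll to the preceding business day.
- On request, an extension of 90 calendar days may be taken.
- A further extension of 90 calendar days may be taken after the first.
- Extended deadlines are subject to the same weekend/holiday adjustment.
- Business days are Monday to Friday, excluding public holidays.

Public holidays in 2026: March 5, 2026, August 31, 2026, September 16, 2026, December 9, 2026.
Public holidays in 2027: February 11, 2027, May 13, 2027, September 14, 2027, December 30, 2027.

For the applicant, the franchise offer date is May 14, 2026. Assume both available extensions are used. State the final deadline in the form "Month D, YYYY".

The third month after May 14, 2026 is August 2026, whose last day is August 31, 2026.
Because August 31, 2026 is a listed holiday, the deadline becomes August 28, 2026 (Friday).
Add the 90 calendar-day extension to August 28, 2026: November 26, 2026.
November 26, 2026 falls on a Thursday, which is a business day, so no adjustment is needed.
With the 90-day extension, November 26, 2026 becomes February 24, 2027.
February 24, 2027 falls on a Wednesday, which is a business day, so no adjustment is needed.
Final deadline: February 24, 2027.

February 24, 2027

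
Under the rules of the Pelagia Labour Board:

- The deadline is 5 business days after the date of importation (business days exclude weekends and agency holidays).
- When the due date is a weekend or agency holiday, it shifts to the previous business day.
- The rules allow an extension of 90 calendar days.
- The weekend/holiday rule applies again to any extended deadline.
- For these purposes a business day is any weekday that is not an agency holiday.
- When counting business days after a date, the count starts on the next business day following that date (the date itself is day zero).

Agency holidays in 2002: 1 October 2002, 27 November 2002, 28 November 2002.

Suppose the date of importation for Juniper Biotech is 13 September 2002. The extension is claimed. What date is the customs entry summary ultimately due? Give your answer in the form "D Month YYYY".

19 December 2002

Counting 5 business days after 13 September 2002 (skipping weekends and listed holidays) reaches 20 September 2002.
Since 20 September 2002 is a Friday and not a holiday, the date is unchanged.
The 90-calendar-day extension moves the deadline from 20 September 2002 to 19 December 2002.
Since 19 December 2002 is a Thursday and not a holiday, the date is unchanged.
The final due date is 19 December 2002.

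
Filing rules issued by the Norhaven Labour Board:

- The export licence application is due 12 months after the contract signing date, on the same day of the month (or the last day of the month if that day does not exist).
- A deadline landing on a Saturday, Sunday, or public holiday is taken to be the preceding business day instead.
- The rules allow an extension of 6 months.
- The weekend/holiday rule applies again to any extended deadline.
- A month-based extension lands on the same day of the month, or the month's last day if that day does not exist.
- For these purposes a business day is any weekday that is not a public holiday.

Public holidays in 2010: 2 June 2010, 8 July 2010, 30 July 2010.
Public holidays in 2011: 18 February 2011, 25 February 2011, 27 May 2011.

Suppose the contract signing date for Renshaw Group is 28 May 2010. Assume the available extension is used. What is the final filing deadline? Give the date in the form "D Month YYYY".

12 months from 28 May 2010 is 28 May 2011.
28 May 2011 is a Saturday, so it moves to the preceding business day, 26 May 2011 (Thursday).
Add 6 months to 26 May 2011: 26 November 2011.
26 November 2011 is a Saturday, so it moves to the preceding business day, 25 November 2011 (Friday).
So the filing is due 25 November 2011.

25 November 2011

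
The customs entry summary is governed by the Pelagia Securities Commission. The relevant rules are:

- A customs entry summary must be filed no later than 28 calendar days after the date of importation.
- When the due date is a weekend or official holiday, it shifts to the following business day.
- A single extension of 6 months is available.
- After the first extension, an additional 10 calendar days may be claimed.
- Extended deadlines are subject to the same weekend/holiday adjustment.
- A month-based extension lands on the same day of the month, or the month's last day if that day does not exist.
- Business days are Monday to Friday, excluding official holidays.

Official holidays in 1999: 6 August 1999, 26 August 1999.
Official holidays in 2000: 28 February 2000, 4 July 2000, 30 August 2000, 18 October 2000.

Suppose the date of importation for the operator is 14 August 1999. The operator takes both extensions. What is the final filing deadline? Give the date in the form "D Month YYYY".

23 March 2000

Trigger date 14 August 1999 + 28 calendar days = 11 September 1999.
11 September 1999 is a Saturday; the next business day is 13 September 1999 (Monday).
Add 6 months to 13 September 1999: 13 March 2000.
13 March 2000 (Monday) is already a business day.
The 10-calendar-day extension moves the deadline from 13 March 2000 to 23 March 2000.
Since 23 March 2000 is a Thursday and not a holiday, the date is unchanged.
Deadline: 23 March 2000.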